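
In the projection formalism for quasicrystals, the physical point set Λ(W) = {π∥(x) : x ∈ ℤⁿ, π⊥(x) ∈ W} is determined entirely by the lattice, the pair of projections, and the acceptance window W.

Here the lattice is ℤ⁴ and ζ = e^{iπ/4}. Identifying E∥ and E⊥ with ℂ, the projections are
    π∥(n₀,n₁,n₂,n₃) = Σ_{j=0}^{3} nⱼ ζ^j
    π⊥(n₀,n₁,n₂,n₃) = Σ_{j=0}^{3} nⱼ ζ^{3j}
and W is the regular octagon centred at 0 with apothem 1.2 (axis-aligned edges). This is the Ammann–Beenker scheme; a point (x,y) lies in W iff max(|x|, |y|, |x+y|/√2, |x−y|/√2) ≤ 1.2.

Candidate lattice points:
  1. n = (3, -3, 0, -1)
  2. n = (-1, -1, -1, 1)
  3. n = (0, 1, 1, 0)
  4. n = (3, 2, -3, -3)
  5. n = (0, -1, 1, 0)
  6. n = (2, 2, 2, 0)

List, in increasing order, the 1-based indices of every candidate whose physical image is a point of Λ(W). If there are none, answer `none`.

2, 3, 6

Internal map: ζ^{3j} for j=0..3 gives (1,0), (−√2/2,√2/2), (0,−1), (√2/2,√2/2).
#1 (3, -3, 0, -1): internal (4.41421, -2.82843); octagon support 5.12132 vs apothem 1.2 → ∉ W
#2 (-1, -1, -1, 1): internal (0.41421, 1.00000); octagon support 1.00000 vs apothem 1.2 → ∈ W
#3 (0, 1, 1, 0): internal (-0.70711, -0.29289); octagon support 0.70711 vs apothem 1.2 → ∈ W
#4 (3, 2, -3, -3): internal (-0.53553, 2.29289); octagon support 2.29289 vs apothem 1.2 → ∉ W
#5 (0, -1, 1, 0): internal (0.70711, -1.70711); octagon support 1.70711 vs apothem 1.2 → ∉ W
#6 (2, 2, 2, 0): internal (0.58579, -0.58579); octagon support 0.82843 vs apothem 1.2 → ∈ W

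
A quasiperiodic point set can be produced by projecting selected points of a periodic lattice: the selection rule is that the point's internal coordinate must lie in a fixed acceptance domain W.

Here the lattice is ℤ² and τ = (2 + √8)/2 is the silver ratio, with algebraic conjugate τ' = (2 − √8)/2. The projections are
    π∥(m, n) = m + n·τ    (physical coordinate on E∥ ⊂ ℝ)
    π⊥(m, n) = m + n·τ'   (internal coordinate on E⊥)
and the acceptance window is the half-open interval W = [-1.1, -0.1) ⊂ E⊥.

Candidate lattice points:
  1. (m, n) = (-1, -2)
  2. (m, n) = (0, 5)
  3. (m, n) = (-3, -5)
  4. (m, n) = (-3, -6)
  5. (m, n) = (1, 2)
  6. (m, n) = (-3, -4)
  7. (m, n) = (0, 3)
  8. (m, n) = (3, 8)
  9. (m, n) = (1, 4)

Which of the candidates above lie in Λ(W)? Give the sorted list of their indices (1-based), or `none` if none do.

τ' = (2−√8)/2 ≈ -0.414214.
[1] lift (-1,-2): star map gives -0.171573; window check -1.1 ≤ -0.171573 < -0.1 is true → IN Λ
[2] lift (0,5): star map gives -2.071068; window check -1.1 ≤ -2.071068 < -0.1 is false → out
[3] lift (-3,-5): star map gives -0.928932; window check -1.1 ≤ -0.928932 < -0.1 is true → IN Λ
[4] lift (-3,-6): star map gives -0.514719; window check -1.1 ≤ -0.514719 < -0.1 is true → IN Λ
[5] lift (1,2): star map gives 0.171573; window check -1.1 ≤ 0.171573 < -0.1 is false → out
[6] lift (-3,-4): star map gives -1.343146; window check -1.1 ≤ -1.343146 < -0.1 is false → out
[7] lift (0,3): star map gives -1.242641; window check -1.1 ≤ -1.242641 < -0.1 is false → out
[8] lift (3,8): star map gives -0.313708; window check -1.1 ≤ -0.313708 < -0.1 is true → IN Λ
[9] lift (1,4): star map gives -0.656854; window check -1.1 ≤ -0.656854 < -0.1 is true → IN Λ

1, 3, 4, 8, 9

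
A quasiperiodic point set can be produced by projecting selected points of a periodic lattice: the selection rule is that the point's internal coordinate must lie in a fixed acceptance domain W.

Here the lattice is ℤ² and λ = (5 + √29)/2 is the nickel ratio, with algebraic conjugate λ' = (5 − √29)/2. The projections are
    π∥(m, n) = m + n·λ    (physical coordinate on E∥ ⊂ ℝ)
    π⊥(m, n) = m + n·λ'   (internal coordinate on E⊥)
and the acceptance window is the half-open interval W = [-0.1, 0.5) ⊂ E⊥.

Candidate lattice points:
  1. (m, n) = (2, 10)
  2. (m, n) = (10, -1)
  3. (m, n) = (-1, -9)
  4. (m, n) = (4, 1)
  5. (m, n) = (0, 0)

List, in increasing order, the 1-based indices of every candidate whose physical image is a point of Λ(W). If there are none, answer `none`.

λ' = (5−√29)/2 ≈ -0.19258.
candidate 1: (m,n)=(2,10) → π∥ = 2+10·λ ≈ 53.92582, π⊥ = 2+10·λ' ≈ 0.07418 ∈ [-0.1, 0.5) ⇒ IN Λ
candidate 2: (m,n)=(10,-1) → π∥ = 10-1·λ ≈ 4.80742, π⊥ = 10-1·λ' ≈ 10.19258 ∉ [-0.1, 0.5) ⇒ out
candidate 3: (m,n)=(-1,-9) → π∥ = -1-9·λ ≈ -47.73324, π⊥ = -1-9·λ' ≈ 0.73324 ∉ [-0.1, 0.5) ⇒ out
candidate 4: (m,n)=(4,1) → π∥ = 4+1·λ ≈ 9.19258, π⊥ = 4+1·λ' ≈ 3.80742 ∉ [-0.1, 0.5) ⇒ out
candidate 5: (m,n)=(0,0) → π∥ = 0+0·λ ≈ 0.00000, π⊥ = 0+0·λ' ≈ 0.00000 ∈ [-0.1, 0.5) ⇒ IN Λ

1, 5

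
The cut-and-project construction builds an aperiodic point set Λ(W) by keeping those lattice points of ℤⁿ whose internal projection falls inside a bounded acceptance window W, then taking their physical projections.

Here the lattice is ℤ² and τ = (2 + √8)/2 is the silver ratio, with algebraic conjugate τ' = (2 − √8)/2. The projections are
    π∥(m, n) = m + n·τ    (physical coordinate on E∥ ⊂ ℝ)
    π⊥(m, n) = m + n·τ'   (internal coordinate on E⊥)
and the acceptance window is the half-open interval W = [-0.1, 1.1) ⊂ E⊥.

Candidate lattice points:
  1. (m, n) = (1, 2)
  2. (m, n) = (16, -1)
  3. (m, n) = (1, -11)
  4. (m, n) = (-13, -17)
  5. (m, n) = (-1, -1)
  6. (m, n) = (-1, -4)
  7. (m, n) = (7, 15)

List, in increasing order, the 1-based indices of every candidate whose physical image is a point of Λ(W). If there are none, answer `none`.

1, 6, 7

τ' = (2−√8)/2 ≈ -0.4142.
[1] lift (1,2): star map gives 0.1716; window check -0.1 ≤ 0.1716 < 1.1 is true → IN Λ
[2] lift (16,-1): star map gives 16.4142; window check -0.1 ≤ 16.4142 < 1.1 is false → out
[3] lift (1,-11): star map gives 5.5563; window check -0.1 ≤ 5.5563 < 1.1 is false → out
[4] lift (-13,-17): star map gives -5.9584; window check -0.1 ≤ -5.9584 < 1.1 is false → out
[5] lift (-1,-1): star map gives -0.5858; window check -0.1 ≤ -0.5858 < 1.1 is false → out
[6] lift (-1,-4): star map gives 0.6569; window check -0.1 ≤ 0.6569 < 1.1 is true → IN Λ
[7] lift (7,15): star map gives 0.7868; window check -0.1 ≤ 0.7868 < 1.1 is true → IN Λ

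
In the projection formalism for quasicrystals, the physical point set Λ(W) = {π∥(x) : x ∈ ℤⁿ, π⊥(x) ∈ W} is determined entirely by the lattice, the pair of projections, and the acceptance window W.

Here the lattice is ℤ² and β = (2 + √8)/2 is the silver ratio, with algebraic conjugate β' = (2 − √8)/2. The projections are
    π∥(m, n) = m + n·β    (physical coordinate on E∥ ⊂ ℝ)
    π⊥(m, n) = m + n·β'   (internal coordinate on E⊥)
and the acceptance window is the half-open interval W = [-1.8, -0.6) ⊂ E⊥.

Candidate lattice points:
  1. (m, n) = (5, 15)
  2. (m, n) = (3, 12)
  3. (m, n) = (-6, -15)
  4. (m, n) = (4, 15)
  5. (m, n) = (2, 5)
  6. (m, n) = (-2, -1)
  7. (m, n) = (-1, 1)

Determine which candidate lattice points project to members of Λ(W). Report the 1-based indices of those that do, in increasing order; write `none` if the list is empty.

1, 6, 7

Numerically β ≈ 2.414214 and β' = −1/β ≈ -0.414214.
candidate 1: (m,n)=(5,15) → π∥ = 5+15·β ≈ 41.213203, π⊥ = 5+15·β' ≈ -1.213203 ∈ [-1.8, -0.6) ⇒ IN Λ
candidate 2: (m,n)=(3,12) → π∥ = 3+12·β ≈ 31.970563, π⊥ = 3+12·β' ≈ -1.970563 ∉ [-1.8, -0.6) ⇒ out
candidate 3: (m,n)=(-6,-15) → π∥ = -6-15·β ≈ -42.213203, π⊥ = -6-15·β' ≈ 0.213203 ∉ [-1.8, -0.6) ⇒ out
candidate 4: (m,n)=(4,15) → π∥ = 4+15·β ≈ 40.213203, π⊥ = 4+15·β' ≈ -2.213203 ∉ [-1.8, -0.6) ⇒ out
candidate 5: (m,n)=(2,5) → π∥ = 2+5·β ≈ 14.071068, π⊥ = 2+5·β' ≈ -0.071068 ∉ [-1.8, -0.6) ⇒ out
candidate 6: (m,n)=(-2,-1) → π∥ = -2-1·β ≈ -4.414214, π⊥ = -2-1·β' ≈ -1.585786 ∈ [-1.8, -0.6) ⇒ IN Λ
candidate 7: (m,n)=(-1,1) → π∥ = -1+1·β ≈ 1.414214, π⊥ = -1+1·β' ≈ -1.414214 ∈ [-1.8, -0.6) ⇒ IN Λ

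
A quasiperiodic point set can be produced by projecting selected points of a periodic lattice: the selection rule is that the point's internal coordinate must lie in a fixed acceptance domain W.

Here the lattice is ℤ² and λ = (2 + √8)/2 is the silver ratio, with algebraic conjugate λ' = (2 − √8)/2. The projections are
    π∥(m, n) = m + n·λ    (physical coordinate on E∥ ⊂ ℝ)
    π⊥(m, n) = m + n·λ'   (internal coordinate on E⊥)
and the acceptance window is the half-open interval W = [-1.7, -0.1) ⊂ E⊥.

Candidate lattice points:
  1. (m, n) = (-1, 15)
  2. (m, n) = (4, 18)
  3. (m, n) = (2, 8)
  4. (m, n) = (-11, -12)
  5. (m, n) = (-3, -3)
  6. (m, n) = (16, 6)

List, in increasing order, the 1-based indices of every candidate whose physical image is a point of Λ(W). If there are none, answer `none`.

3

λ' = (2−√8)/2 ≈ -0.414214.
candidate 1: (m,n)=(-1,15) → π∥ = -1+15·λ ≈ 35.213203, π⊥ = -1+15·λ' ≈ -7.213203 ∉ [-1.7, -0.1) ⇒ out
candidate 2: (m,n)=(4,18) → π∥ = 4+18·λ ≈ 47.455844, π⊥ = 4+18·λ' ≈ -3.455844 ∉ [-1.7, -0.1) ⇒ out
candidate 3: (m,n)=(2,8) → π∥ = 2+8·λ ≈ 21.313708, π⊥ = 2+8·λ' ≈ -1.313708 ∈ [-1.7, -0.1) ⇒ IN Λ
candidate 4: (m,n)=(-11,-12) → π∥ = -11-12·λ ≈ -39.970563, π⊥ = -11-12·λ' ≈ -6.029437 ∉ [-1.7, -0.1) ⇒ out
candidate 5: (m,n)=(-3,-3) → π∥ = -3-3·λ ≈ -10.242641, π⊥ = -3-3·λ' ≈ -1.757359 ∉ [-1.7, -0.1) ⇒ out
candidate 6: (m,n)=(16,6) → π∥ = 16+6·λ ≈ 30.485281, π⊥ = 16+6·λ' ≈ 13.514719 ∉ [-1.7, -0.1) ⇒ out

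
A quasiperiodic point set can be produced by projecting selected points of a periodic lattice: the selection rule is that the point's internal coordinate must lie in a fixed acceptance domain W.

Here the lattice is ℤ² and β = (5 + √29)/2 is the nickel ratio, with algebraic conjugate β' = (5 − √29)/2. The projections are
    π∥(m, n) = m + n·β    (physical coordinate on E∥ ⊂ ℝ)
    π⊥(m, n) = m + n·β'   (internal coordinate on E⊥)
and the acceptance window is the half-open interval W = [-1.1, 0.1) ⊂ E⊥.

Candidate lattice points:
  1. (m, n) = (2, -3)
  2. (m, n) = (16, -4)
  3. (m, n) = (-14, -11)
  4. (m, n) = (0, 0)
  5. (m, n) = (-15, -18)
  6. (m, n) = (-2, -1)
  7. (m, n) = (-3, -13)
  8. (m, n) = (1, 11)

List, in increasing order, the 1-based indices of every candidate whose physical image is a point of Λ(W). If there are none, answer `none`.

Compute β' = (5−√29)/2 = -0.192582, so π⊥(m,n) = m -0.192582·n.
candidate 1: (m,n)=(2,-3) → π∥ = 2-3·β ≈ -13.577747, π⊥ = 2-3·β' ≈ 2.577747 ∉ [-1.1, 0.1) ⇒ out
candidate 2: (m,n)=(16,-4) → π∥ = 16-4·β ≈ -4.770330, π⊥ = 16-4·β' ≈ 16.770330 ∉ [-1.1, 0.1) ⇒ out
candidate 3: (m,n)=(-14,-11) → π∥ = -14-11·β ≈ -71.118406, π⊥ = -14-11·β' ≈ -11.881594 ∉ [-1.1, 0.1) ⇒ out
candidate 4: (m,n)=(0,0) → π∥ = 0+0·β ≈ 0.000000, π⊥ = 0+0·β' ≈ 0.000000 ∈ [-1.1, 0.1) ⇒ IN Λ
candidate 5: (m,n)=(-15,-18) → π∥ = -15-18·β ≈ -108.466483, π⊥ = -15-18·β' ≈ -11.533517 ∉ [-1.1, 0.1) ⇒ out
candidate 6: (m,n)=(-2,-1) → π∥ = -2-1·β ≈ -7.192582, π⊥ = -2-1·β' ≈ -1.807418 ∉ [-1.1, 0.1) ⇒ out
candidate 7: (m,n)=(-3,-13) → π∥ = -3-13·β ≈ -70.503571, π⊥ = -3-13·β' ≈ -0.496429 ∈ [-1.1, 0.1) ⇒ IN Λ
candidate 8: (m,n)=(1,11) → π∥ = 1+11·β ≈ 58.118406, π⊥ = 1+11·β' ≈ -1.118406 ∉ [-1.1, 0.1) ⇒ out

4, 7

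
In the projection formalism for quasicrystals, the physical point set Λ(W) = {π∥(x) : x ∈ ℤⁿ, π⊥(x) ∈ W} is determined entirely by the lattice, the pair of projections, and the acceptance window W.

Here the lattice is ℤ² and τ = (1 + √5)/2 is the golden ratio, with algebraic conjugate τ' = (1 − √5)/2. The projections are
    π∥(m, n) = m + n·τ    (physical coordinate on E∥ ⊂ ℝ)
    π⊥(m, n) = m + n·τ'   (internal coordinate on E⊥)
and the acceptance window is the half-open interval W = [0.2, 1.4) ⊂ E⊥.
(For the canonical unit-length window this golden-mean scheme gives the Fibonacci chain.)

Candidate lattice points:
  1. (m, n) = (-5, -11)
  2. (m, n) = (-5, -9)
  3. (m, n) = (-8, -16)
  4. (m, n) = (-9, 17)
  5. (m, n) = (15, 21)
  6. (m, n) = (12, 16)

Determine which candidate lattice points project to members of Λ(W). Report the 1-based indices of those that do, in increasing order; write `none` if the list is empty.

Compute τ' = (1−√5)/2 = -0.61803, so π⊥(m,n) = m -0.61803·n.
candidate 1: (m,n)=(-5,-11) → π∥ = -5-11·τ ≈ -22.79837, π⊥ = -5-11·τ' ≈ 1.79837 ∉ [0.2, 1.4) ⇒ out
candidate 2: (m,n)=(-5,-9) → π∥ = -5-9·τ ≈ -19.56231, π⊥ = -5-9·τ' ≈ 0.56231 ∈ [0.2, 1.4) ⇒ IN Λ
candidate 3: (m,n)=(-8,-16) → π∥ = -8-16·τ ≈ -33.88854, π⊥ = -8-16·τ' ≈ 1.88854 ∉ [0.2, 1.4) ⇒ out
candidate 4: (m,n)=(-9,17) → π∥ = -9+17·τ ≈ 18.50658, π⊥ = -9+17·τ' ≈ -19.50658 ∉ [0.2, 1.4) ⇒ out
candidate 5: (m,n)=(15,21) → π∥ = 15+21·τ ≈ 48.97871, π⊥ = 15+21·τ' ≈ 2.02129 ∉ [0.2, 1.4) ⇒ out
candidate 6: (m,n)=(12,16) → π∥ = 12+16·τ ≈ 37.88854, π⊥ = 12+16·τ' ≈ 2.11146 ∉ [0.2, 1.4) ⇒ out

2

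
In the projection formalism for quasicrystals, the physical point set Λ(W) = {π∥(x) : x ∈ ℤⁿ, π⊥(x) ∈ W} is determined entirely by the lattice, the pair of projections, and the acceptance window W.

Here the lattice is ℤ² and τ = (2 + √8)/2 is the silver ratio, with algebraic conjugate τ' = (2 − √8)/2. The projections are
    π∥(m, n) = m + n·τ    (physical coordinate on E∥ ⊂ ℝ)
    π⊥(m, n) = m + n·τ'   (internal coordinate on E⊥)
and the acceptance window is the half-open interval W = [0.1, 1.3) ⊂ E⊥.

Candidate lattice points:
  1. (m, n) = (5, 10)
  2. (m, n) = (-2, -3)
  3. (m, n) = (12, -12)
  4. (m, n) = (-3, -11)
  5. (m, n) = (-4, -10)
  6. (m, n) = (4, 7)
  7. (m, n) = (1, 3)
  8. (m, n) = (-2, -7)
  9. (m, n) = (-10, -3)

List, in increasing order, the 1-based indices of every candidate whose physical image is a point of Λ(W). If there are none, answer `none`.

1, 5, 6, 8

τ' = (2−√8)/2 ≈ -0.41421.
#1 (5,10): internal coord 5 + (10)·τ' = +0.85786; +0.85786 ∈ [0.1, 1.3) → IN Λ
#2 (-2,-3): internal coord -2 + (-3)·τ' = -0.75736; -0.75736 ∉ [0.1, 1.3) → out
#3 (12,-12): internal coord 12 + (-12)·τ' = +16.97056; +16.97056 ∉ [0.1, 1.3) → out
#4 (-3,-11): internal coord -3 + (-11)·τ' = +1.55635; +1.55635 ∉ [0.1, 1.3) → out
#5 (-4,-10): internal coord -4 + (-10)·τ' = +0.14214; +0.14214 ∈ [0.1, 1.3) → IN Λ
#6 (4,7): internal coord 4 + (7)·τ' = +1.10051; +1.10051 ∈ [0.1, 1.3) → IN Λ
#7 (1,3): internal coord 1 + (3)·τ' = -0.24264; -0.24264 ∉ [0.1, 1.3) → out
#8 (-2,-7): internal coord -2 + (-7)·τ' = +0.89949; +0.89949 ∈ [0.1, 1.3) → IN Λ
#9 (-10,-3): internal coord -10 + (-3)·τ' = -8.75736; -8.75736 ∉ [0.1, 1.3) → out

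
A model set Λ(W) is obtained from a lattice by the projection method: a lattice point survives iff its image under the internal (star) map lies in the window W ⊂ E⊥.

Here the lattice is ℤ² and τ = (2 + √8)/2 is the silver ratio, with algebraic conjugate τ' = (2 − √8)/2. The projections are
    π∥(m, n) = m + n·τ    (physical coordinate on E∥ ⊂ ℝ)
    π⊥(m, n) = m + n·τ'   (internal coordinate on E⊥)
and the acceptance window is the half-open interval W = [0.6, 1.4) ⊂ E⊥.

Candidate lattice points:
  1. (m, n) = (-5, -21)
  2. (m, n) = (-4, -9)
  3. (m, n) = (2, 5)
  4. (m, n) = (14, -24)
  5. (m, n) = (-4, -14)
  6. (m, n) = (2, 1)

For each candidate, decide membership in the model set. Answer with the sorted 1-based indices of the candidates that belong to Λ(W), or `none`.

Numerically τ ≈ 2.414214 and τ' = −1/τ ≈ -0.414214.
candidate 1: (m,n)=(-5,-21) → π∥ = -5-21·τ ≈ -55.698485, π⊥ = -5-21·τ' ≈ 3.698485 ∉ [0.6, 1.4) ⇒ out
candidate 2: (m,n)=(-4,-9) → π∥ = -4-9·τ ≈ -25.727922, π⊥ = -4-9·τ' ≈ -0.272078 ∉ [0.6, 1.4) ⇒ out
candidate 3: (m,n)=(2,5) → π∥ = 2+5·τ ≈ 14.071068, π⊥ = 2+5·τ' ≈ -0.071068 ∉ [0.6, 1.4) ⇒ out
candidate 4: (m,n)=(14,-24) → π∥ = 14-24·τ ≈ -43.941125, π⊥ = 14-24·τ' ≈ 23.941125 ∉ [0.6, 1.4) ⇒ out
candidate 5: (m,n)=(-4,-14) → π∥ = -4-14·τ ≈ -37.798990, π⊥ = -4-14·τ' ≈ 1.798990 ∉ [0.6, 1.4) ⇒ out
candidate 6: (m,n)=(2,1) → π∥ = 2+1·τ ≈ 4.414214, π⊥ = 2+1·τ' ≈ 1.585786 ∉ [0.6, 1.4) ⇒ out

none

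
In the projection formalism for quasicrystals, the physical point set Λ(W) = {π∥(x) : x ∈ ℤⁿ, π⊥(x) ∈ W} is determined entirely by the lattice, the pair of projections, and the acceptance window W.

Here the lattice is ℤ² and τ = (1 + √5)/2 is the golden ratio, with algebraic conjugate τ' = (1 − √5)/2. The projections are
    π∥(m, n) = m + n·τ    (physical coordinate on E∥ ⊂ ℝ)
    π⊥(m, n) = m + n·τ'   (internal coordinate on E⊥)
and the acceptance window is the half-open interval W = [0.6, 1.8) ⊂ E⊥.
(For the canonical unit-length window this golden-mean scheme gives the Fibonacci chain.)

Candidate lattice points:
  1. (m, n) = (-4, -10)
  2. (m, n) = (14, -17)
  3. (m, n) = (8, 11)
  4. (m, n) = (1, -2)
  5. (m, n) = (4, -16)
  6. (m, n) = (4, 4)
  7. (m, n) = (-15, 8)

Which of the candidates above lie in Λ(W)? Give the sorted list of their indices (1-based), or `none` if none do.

Numerically τ ≈ 1.61803 and τ' = −1/τ ≈ -0.61803.
[1] lift (-4,-10): star map gives 2.18034; window check 0.6 ≤ 2.18034 < 1.8 is false → out
[2] lift (14,-17): star map gives 24.50658; window check 0.6 ≤ 24.50658 < 1.8 is false → out
[3] lift (8,11): star map gives 1.20163; window check 0.6 ≤ 1.20163 < 1.8 is true → IN Λ
[4] lift (1,-2): star map gives 2.23607; window check 0.6 ≤ 2.23607 < 1.8 is false → out
[5] lift (4,-16): star map gives 13.88854; window check 0.6 ≤ 13.88854 < 1.8 is false → out
[6] lift (4,4): star map gives 1.52786; window check 0.6 ≤ 1.52786 < 1.8 is true → IN Λ
[7] lift (-15,8): star map gives -19.94427; window check 0.6 ≤ -19.94427 < 1.8 is false → out

3, 6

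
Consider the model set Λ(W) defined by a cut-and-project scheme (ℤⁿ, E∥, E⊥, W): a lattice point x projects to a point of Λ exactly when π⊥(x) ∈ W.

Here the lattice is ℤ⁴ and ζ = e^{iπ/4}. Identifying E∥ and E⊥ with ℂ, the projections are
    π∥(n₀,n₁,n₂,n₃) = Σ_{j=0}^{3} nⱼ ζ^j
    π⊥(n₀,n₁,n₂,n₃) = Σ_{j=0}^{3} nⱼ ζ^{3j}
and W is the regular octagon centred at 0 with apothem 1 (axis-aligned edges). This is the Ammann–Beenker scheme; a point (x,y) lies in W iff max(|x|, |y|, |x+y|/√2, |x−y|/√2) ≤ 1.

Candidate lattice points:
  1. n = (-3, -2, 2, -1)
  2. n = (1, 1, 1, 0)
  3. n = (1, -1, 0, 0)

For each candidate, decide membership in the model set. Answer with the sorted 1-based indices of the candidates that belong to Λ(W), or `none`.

π⊥(n) = n₀ + n₁ζ³ + n₂ζ⁶ + n₃ζ⁹ where ζ = e^{iπ/4}.
candidate 1: n = (-3, -2, 2, -1) → π⊥ ≈ (-2.2929, -4.1213); max(|x|,|y|,|x±y|/√2) = 4.5355 > 1 ⇒ ∉ W
candidate 2: n = (1, 1, 1, 0) → π⊥ ≈ (+0.2929, -0.2929); max(|x|,|y|,|x±y|/√2) = 0.4142 ≤ 1 ⇒ ∈ W
candidate 3: n = (1, -1, 0, 0) → π⊥ ≈ (+1.7071, -0.7071); max(|x|,|y|,|x±y|/√2) = 1.7071 > 1 ⇒ ∉ W

2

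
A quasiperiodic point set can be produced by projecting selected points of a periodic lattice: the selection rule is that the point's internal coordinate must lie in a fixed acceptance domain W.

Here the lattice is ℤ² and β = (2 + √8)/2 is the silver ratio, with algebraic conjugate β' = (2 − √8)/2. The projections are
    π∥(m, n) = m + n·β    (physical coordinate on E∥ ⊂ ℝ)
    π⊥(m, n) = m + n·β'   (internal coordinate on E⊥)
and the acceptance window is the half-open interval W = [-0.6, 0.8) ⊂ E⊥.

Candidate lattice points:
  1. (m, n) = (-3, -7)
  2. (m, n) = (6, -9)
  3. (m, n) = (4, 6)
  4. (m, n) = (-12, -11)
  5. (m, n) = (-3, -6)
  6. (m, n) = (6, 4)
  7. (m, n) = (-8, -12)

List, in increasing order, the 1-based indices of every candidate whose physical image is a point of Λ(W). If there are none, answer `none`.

1, 5

Compute β' = (2−√8)/2 = -0.41421, so π⊥(m,n) = m -0.41421·n.
#1 (-3,-7): internal coord -3 + (-7)·β' = -0.10051; -0.10051 ∈ [-0.6, 0.8) → IN Λ
#2 (6,-9): internal coord 6 + (-9)·β' = +9.72792; +9.72792 ∉ [-0.6, 0.8) → out
#3 (4,6): internal coord 4 + (6)·β' = +1.51472; +1.51472 ∉ [-0.6, 0.8) → out
#4 (-12,-11): internal coord -12 + (-11)·β' = -7.44365; -7.44365 ∉ [-0.6, 0.8) → out
#5 (-3,-6): internal coord -3 + (-6)·β' = -0.51472; -0.51472 ∈ [-0.6, 0.8) → IN Λ
#6 (6,4): internal coord 6 + (4)·β' = +4.34315; +4.34315 ∉ [-0.6, 0.8) → out
#7 (-8,-12): internal coord -8 + (-12)·β' = -3.02944; -3.02944 ∉ [-0.6, 0.8) → out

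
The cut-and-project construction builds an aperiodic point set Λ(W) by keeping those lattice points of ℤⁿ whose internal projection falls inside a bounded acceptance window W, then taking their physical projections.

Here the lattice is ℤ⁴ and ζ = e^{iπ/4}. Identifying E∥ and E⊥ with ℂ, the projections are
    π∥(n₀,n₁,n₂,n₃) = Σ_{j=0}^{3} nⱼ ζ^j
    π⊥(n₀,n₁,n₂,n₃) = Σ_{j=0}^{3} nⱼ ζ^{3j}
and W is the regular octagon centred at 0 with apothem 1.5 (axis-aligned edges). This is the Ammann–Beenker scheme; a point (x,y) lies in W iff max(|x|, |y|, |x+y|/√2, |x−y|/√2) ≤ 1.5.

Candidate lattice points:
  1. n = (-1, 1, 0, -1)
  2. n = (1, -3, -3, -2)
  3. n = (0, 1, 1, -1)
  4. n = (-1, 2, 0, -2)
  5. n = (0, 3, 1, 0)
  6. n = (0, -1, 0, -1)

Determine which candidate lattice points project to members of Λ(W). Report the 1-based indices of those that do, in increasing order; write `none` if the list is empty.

π⊥(n) = n₀ + n₁ζ³ + n₂ζ⁶ + n₃ζ⁹ where ζ = e^{iπ/4}.
#1 (-1, 1, 0, -1): internal (-2.41421, 0.00000); octagon support 2.41421 vs apothem 1.5 → ∉ W
#2 (1, -3, -3, -2): internal (1.70711, -0.53553); octagon support 1.70711 vs apothem 1.5 → ∉ W
#3 (0, 1, 1, -1): internal (-1.41421, -1.00000); octagon support 1.70711 vs apothem 1.5 → ∉ W
#4 (-1, 2, 0, -2): internal (-3.82843, 0.00000); octagon support 3.82843 vs apothem 1.5 → ∉ W
#5 (0, 3, 1, 0): internal (-2.12132, 1.12132); octagon support 2.29289 vs apothem 1.5 → ∉ W
#6 (0, -1, 0, -1): internal (0.00000, -1.41421); octagon support 1.41421 vs apothem 1.5 → ∈ W

6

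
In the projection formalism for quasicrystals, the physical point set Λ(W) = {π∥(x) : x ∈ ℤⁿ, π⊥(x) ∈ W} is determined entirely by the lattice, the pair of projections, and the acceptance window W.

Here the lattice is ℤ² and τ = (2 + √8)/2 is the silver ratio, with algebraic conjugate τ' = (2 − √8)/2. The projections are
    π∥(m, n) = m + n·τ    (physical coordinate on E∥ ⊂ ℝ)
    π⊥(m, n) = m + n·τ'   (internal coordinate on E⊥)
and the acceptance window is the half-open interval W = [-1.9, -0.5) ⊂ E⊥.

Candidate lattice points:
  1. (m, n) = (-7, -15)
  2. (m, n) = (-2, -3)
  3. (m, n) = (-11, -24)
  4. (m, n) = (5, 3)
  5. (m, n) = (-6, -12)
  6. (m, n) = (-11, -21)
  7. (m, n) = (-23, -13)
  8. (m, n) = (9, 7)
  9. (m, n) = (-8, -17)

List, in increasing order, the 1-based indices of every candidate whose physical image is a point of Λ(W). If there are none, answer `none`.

Numerically τ ≈ 2.4142 and τ' = −1/τ ≈ -0.4142.
#1 (-7,-15): internal coord -7 + (-15)·τ' = -0.7868; -0.7868 ∈ [-1.9, -0.5) → IN Λ
#2 (-2,-3): internal coord -2 + (-3)·τ' = -0.7574; -0.7574 ∈ [-1.9, -0.5) → IN Λ
#3 (-11,-24): internal coord -11 + (-24)·τ' = -1.0589; -1.0589 ∈ [-1.9, -0.5) → IN Λ
#4 (5,3): internal coord 5 + (3)·τ' = +3.7574; +3.7574 ∉ [-1.9, -0.5) → out
#5 (-6,-12): internal coord -6 + (-12)·τ' = -1.0294; -1.0294 ∈ [-1.9, -0.5) → IN Λ
#6 (-11,-21): internal coord -11 + (-21)·τ' = -2.3015; -2.3015 ∉ [-1.9, -0.5) → out
#7 (-23,-13): internal coord -23 + (-13)·τ' = -17.6152; -17.6152 ∉ [-1.9, -0.5) → out
#8 (9,7): internal coord 9 + (7)·τ' = +6.1005; +6.1005 ∉ [-1.9, -0.5) → out
#9 (-8,-17): internal coord -8 + (-17)·τ' = -0.9584; -0.9584 ∈ [-1.9, -0.5) → IN Λ

1, 2, 3, 5, 9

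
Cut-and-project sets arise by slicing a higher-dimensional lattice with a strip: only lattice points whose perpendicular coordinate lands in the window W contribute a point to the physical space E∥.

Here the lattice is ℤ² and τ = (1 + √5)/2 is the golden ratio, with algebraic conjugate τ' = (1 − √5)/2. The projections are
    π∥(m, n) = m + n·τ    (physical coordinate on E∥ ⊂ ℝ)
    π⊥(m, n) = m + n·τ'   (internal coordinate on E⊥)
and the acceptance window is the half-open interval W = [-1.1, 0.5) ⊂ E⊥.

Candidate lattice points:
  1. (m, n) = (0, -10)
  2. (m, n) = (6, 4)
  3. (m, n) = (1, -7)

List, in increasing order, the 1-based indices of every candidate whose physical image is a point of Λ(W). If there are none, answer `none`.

none

τ' = (1−√5)/2 ≈ -0.618034.
[1] lift (0,-10): star map gives 6.180340; window check -1.1 ≤ 6.180340 < 0.5 is false → out
[2] lift (6,4): star map gives 3.527864; window check -1.1 ≤ 3.527864 < 0.5 is false → out
[3] lift (1,-7): star map gives 5.326238; window check -1.1 ≤ 5.326238 < 0.5 is false → out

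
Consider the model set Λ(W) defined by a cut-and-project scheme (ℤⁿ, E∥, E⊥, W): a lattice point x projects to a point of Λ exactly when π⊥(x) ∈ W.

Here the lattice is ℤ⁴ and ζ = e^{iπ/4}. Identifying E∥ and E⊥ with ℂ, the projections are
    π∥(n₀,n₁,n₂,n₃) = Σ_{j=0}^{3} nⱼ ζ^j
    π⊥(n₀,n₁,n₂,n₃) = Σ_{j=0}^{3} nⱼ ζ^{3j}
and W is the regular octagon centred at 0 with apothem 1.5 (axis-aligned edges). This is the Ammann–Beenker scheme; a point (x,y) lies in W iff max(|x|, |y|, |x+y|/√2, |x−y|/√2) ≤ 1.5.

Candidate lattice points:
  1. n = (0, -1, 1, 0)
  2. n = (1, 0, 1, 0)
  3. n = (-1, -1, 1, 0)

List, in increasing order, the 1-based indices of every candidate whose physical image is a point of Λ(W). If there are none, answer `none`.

With ζ = e^{iπ/4} the internal vectors are ζ^0,ζ^3,ζ^6,ζ^9.
candidate 1: n = (0, -1, 1, 0) → π⊥ ≈ (+0.707107, -1.707107); max(|x|,|y|,|x±y|/√2) = 1.707107 > 1.5 ⇒ ∉ W
candidate 2: n = (1, 0, 1, 0) → π⊥ ≈ (+1.000000, -1.000000); max(|x|,|y|,|x±y|/√2) = 1.414214 ≤ 1.5 ⇒ ∈ W
candidate 3: n = (-1, -1, 1, 0) → π⊥ ≈ (-0.292893, -1.707107); max(|x|,|y|,|x±y|/√2) = 1.707107 > 1.5 ⇒ ∉ W

2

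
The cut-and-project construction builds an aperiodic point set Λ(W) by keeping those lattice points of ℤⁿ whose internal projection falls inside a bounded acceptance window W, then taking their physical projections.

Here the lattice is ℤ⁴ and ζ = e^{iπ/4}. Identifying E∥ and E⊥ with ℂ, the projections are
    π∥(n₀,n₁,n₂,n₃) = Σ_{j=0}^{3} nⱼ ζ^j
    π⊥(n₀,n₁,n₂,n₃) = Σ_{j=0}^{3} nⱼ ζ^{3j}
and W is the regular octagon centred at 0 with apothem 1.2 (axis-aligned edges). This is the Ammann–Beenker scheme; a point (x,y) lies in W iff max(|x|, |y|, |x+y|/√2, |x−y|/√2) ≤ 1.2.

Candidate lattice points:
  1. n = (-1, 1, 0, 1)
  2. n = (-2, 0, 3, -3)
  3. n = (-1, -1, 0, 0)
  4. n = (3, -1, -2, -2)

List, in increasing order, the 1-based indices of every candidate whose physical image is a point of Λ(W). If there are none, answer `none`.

3

Internal map: ζ^{3j} for j=0..3 gives (1,0), (−√2/2,√2/2), (0,−1), (√2/2,√2/2).
candidate 1: n = (-1, 1, 0, 1) → π⊥ ≈ (-1.00000, +1.41421); max(|x|,|y|,|x±y|/√2) = 1.70711 > 1.2 ⇒ ∉ W
candidate 2: n = (-2, 0, 3, -3) → π⊥ ≈ (-4.12132, -5.12132); max(|x|,|y|,|x±y|/√2) = 6.53553 > 1.2 ⇒ ∉ W
candidate 3: n = (-1, -1, 0, 0) → π⊥ ≈ (-0.29289, -0.70711); max(|x|,|y|,|x±y|/√2) = 0.70711 ≤ 1.2 ⇒ ∈ W
candidate 4: n = (3, -1, -2, -2) → π⊥ ≈ (+2.29289, -0.12132); max(|x|,|y|,|x±y|/√2) = 2.29289 > 1.2 ⇒ ∉ W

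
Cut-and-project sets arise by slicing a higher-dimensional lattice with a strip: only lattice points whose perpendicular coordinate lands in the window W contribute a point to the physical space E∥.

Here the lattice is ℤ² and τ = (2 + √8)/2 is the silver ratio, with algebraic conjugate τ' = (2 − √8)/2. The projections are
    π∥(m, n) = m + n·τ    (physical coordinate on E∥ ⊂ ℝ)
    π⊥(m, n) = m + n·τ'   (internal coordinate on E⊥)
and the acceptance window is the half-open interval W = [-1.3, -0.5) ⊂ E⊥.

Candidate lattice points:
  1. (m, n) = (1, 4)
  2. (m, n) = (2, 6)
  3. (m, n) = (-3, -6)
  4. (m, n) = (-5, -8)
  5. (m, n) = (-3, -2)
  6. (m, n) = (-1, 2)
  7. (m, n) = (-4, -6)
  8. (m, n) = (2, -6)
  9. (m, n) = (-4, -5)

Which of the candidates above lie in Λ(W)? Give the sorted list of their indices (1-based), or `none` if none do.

1, 3

Compute τ' = (2−√8)/2 = -0.41421, so π⊥(m,n) = m -0.41421·n.
[1] lift (1,4): star map gives -0.65685; window check -1.3 ≤ -0.65685 < -0.5 is true → IN Λ
[2] lift (2,6): star map gives -0.48528; window check -1.3 ≤ -0.48528 < -0.5 is false → out
[3] lift (-3,-6): star map gives -0.51472; window check -1.3 ≤ -0.51472 < -0.5 is true → IN Λ
[4] lift (-5,-8): star map gives -1.68629; window check -1.3 ≤ -1.68629 < -0.5 is false → out
[5] lift (-3,-2): star map gives -2.17157; window check -1.3 ≤ -2.17157 < -0.5 is false → out
[6] lift (-1,2): star map gives -1.82843; window check -1.3 ≤ -1.82843 < -0.5 is false → out
[7] lift (-4,-6): star map gives -1.51472; window check -1.3 ≤ -1.51472 < -0.5 is false → out
[8] lift (2,-6): star map gives 4.48528; window check -1.3 ≤ 4.48528 < -0.5 is false → out
[9] lift (-4,-5): star map gives -1.92893; window check -1.3 ≤ -1.92893 < -0.5 is false → out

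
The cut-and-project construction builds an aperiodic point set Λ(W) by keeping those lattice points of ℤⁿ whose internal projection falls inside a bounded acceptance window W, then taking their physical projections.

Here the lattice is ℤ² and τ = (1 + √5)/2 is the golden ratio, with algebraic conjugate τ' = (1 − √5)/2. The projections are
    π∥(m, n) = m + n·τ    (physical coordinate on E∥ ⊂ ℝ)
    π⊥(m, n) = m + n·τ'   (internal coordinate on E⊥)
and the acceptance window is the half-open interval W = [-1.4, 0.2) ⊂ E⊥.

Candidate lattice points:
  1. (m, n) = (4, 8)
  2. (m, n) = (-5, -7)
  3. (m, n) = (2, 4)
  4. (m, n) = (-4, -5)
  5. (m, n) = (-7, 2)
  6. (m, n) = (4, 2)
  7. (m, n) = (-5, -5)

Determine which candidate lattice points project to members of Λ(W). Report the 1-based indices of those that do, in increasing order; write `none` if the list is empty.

1, 2, 3, 4

Numerically τ ≈ 1.6180 and τ' = −1/τ ≈ -0.6180.
candidate 1: (m,n)=(4,8) → π∥ = 4+8·τ ≈ 16.9443, π⊥ = 4+8·τ' ≈ -0.9443 ∈ [-1.4, 0.2) ⇒ IN Λ
candidate 2: (m,n)=(-5,-7) → π∥ = -5-7·τ ≈ -16.3262, π⊥ = -5-7·τ' ≈ -0.6738 ∈ [-1.4, 0.2) ⇒ IN Λ
candidate 3: (m,n)=(2,4) → π∥ = 2+4·τ ≈ 8.4721, π⊥ = 2+4·τ' ≈ -0.4721 ∈ [-1.4, 0.2) ⇒ IN Λ
candidate 4: (m,n)=(-4,-5) → π∥ = -4-5·τ ≈ -12.0902, π⊥ = -4-5·τ' ≈ -0.9098 ∈ [-1.4, 0.2) ⇒ IN Λ
candidate 5: (m,n)=(-7,2) → π∥ = -7+2·τ ≈ -3.7639, π⊥ = -7+2·τ' ≈ -8.2361 ∉ [-1.4, 0.2) ⇒ out
candidate 6: (m,n)=(4,2) → π∥ = 4+2·τ ≈ 7.2361, π⊥ = 4+2·τ' ≈ 2.7639 ∉ [-1.4, 0.2) ⇒ out
candidate 7: (m,n)=(-5,-5) → π∥ = -5-5·τ ≈ -13.0902, π⊥ = -5-5·τ' ≈ -1.9098 ∉ [-1.4, 0.2) ⇒ out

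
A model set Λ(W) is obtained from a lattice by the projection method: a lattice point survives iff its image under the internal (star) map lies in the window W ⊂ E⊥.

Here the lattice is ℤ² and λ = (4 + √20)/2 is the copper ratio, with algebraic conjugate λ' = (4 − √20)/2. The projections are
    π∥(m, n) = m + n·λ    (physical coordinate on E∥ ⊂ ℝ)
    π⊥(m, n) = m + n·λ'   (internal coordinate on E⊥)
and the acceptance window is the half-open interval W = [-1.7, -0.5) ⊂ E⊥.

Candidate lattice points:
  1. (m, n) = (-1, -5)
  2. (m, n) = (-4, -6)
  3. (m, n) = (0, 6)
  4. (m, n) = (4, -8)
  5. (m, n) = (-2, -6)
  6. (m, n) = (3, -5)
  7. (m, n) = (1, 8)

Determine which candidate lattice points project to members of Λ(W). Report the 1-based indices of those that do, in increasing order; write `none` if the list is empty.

3, 5, 7

λ' = (4−√20)/2 ≈ -0.236068.
[1] lift (-1,-5): star map gives 0.180340; window check -1.7 ≤ 0.180340 < -0.5 is false → out
[2] lift (-4,-6): star map gives -2.583592; window check -1.7 ≤ -2.583592 < -0.5 is false → out
[3] lift (0,6): star map gives -1.416408; window check -1.7 ≤ -1.416408 < -0.5 is true → IN Λ
[4] lift (4,-8): star map gives 5.888544; window check -1.7 ≤ 5.888544 < -0.5 is false → out
[5] lift (-2,-6): star map gives -0.583592; window check -1.7 ≤ -0.583592 < -0.5 is true → IN Λ
[6] lift (3,-5): star map gives 4.180340; window check -1.7 ≤ 4.180340 < -0.5 is false → out
[7] lift (1,8): star map gives -0.888544; window check -1.7 ≤ -0.888544 < -0.5 is true → IN Λ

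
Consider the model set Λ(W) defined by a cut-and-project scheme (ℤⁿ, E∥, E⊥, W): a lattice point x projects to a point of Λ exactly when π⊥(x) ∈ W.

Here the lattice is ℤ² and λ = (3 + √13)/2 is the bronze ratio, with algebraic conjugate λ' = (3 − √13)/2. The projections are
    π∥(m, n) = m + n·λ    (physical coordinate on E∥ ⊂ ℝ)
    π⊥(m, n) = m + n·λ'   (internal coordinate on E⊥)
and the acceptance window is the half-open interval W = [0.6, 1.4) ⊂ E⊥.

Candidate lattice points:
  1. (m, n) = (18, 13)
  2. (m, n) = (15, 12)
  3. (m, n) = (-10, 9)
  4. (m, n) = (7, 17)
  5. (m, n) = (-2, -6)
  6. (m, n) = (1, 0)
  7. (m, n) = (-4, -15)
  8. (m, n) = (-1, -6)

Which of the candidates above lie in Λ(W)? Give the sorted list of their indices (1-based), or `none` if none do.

Compute λ' = (3−√13)/2 = -0.30278, so π⊥(m,n) = m -0.30278·n.
#1 (18,13): internal coord 18 + (13)·λ' = +14.06392; +14.06392 ∉ [0.6, 1.4) → out
#2 (15,12): internal coord 15 + (12)·λ' = +11.36669; +11.36669 ∉ [0.6, 1.4) → out
#3 (-10,9): internal coord -10 + (9)·λ' = -12.72498; -12.72498 ∉ [0.6, 1.4) → out
#4 (7,17): internal coord 7 + (17)·λ' = +1.85281; +1.85281 ∉ [0.6, 1.4) → out
#5 (-2,-6): internal coord -2 + (-6)·λ' = -0.18335; -0.18335 ∉ [0.6, 1.4) → out
#6 (1,0): internal coord 1 + (0)·λ' = +1.00000; +1.00000 ∈ [0.6, 1.4) → IN Λ
#7 (-4,-15): internal coord -4 + (-15)·λ' = +0.54163; +0.54163 ∉ [0.6, 1.4) → out
#8 (-1,-6): internal coord -1 + (-6)·λ' = +0.81665; +0.81665 ∈ [0.6, 1.4) → IN Λ

6, 8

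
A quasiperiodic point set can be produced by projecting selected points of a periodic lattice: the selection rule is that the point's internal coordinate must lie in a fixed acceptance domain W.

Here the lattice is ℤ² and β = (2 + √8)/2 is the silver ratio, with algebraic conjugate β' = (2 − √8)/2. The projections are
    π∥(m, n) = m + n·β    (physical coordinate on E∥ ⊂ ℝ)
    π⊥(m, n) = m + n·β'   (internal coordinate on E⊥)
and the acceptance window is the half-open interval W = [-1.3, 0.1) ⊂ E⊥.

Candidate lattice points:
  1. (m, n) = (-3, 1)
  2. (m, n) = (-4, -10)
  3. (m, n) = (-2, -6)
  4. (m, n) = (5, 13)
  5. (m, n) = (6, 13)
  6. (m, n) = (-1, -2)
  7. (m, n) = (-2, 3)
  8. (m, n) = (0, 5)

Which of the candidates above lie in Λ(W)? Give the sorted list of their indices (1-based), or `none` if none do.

4, 6

β' = (2−√8)/2 ≈ -0.4142.
[1] lift (-3,1): star map gives -3.4142; window check -1.3 ≤ -3.4142 < 0.1 is false → out
[2] lift (-4,-10): star map gives 0.1421; window check -1.3 ≤ 0.1421 < 0.1 is false → out
[3] lift (-2,-6): star map gives 0.4853; window check -1.3 ≤ 0.4853 < 0.1 is false → out
[4] lift (5,13): star map gives -0.3848; window check -1.3 ≤ -0.3848 < 0.1 is true → IN Λ
[5] lift (6,13): star map gives 0.6152; window check -1.3 ≤ 0.6152 < 0.1 is false → out
[6] lift (-1,-2): star map gives -0.1716; window check -1.3 ≤ -0.1716 < 0.1 is true → IN Λ
[7] lift (-2,3): star map gives -3.2426; window check -1.3 ≤ -3.2426 < 0.1 is false → out
[8] lift (0,5): star map gives -2.0711; window check -1.3 ≤ -2.0711 < 0.1 is false → out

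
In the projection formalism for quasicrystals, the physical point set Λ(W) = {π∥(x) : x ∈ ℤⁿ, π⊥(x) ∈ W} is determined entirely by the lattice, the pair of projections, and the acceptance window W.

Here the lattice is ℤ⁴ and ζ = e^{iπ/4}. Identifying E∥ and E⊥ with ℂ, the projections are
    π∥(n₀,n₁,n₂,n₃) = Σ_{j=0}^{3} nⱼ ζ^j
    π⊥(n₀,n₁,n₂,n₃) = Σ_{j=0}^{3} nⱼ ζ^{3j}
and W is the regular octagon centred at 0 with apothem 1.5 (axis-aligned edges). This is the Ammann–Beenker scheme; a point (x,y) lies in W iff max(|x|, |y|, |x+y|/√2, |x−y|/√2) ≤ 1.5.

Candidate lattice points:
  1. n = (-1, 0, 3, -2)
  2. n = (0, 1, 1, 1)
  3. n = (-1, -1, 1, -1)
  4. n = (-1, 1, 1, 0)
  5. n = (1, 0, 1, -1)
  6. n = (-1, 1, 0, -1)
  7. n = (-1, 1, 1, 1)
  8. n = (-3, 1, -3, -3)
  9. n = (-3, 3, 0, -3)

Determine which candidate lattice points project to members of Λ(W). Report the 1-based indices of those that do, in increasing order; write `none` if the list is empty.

2, 7

π⊥(n) = n₀ + n₁ζ³ + n₂ζ⁶ + n₃ζ⁹ where ζ = e^{iπ/4}.
candidate 1: n = (-1, 0, 3, -2) → π⊥ ≈ (-2.414214, -4.414214); max(|x|,|y|,|x±y|/√2) = 4.828427 > 1.5 ⇒ ∉ W
candidate 2: n = (0, 1, 1, 1) → π⊥ ≈ (+0.000000, +0.414214); max(|x|,|y|,|x±y|/√2) = 0.414214 ≤ 1.5 ⇒ ∈ W
candidate 3: n = (-1, -1, 1, -1) → π⊥ ≈ (-1.000000, -2.414214); max(|x|,|y|,|x±y|/√2) = 2.414214 > 1.5 ⇒ ∉ W
candidate 4: n = (-1, 1, 1, 0) → π⊥ ≈ (-1.707107, -0.292893); max(|x|,|y|,|x±y|/√2) = 1.707107 > 1.5 ⇒ ∉ W
candidate 5: n = (1, 0, 1, -1) → π⊥ ≈ (+0.292893, -1.707107); max(|x|,|y|,|x±y|/√2) = 1.707107 > 1.5 ⇒ ∉ W
candidate 6: n = (-1, 1, 0, -1) → π⊥ ≈ (-2.414214, +0.000000); max(|x|,|y|,|x±y|/√2) = 2.414214 > 1.5 ⇒ ∉ W
candidate 7: n = (-1, 1, 1, 1) → π⊥ ≈ (-1.000000, +0.414214); max(|x|,|y|,|x±y|/√2) = 1.000000 ≤ 1.5 ⇒ ∈ W
candidate 8: n = (-3, 1, -3, -3) → π⊥ ≈ (-5.828427, +1.585786); max(|x|,|y|,|x±y|/√2) = 5.828427 > 1.5 ⇒ ∉ W
candidate 9: n = (-3, 3, 0, -3) → π⊥ ≈ (-7.242641, +0.000000); max(|x|,|y|,|x±y|/√2) = 7.242641 > 1.5 ⇒ ∉ W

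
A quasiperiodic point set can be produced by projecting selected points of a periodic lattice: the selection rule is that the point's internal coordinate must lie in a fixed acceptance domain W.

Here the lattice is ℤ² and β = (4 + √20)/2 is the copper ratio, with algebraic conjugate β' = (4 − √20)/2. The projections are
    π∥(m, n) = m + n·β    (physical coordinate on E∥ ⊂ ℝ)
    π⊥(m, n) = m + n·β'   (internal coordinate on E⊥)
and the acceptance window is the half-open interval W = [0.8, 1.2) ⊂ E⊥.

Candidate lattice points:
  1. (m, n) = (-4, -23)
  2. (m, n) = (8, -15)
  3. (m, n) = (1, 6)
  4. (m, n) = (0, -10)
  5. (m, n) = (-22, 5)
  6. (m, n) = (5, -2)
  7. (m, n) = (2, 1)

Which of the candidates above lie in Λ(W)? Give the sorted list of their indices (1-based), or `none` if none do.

none

Compute β' = (4−√20)/2 = -0.23607, so π⊥(m,n) = m -0.23607·n.
candidate 1: (m,n)=(-4,-23) → π∥ = -4-23·β ≈ -101.42956, π⊥ = -4-23·β' ≈ 1.42956 ∉ [0.8, 1.2) ⇒ out
candidate 2: (m,n)=(8,-15) → π∥ = 8-15·β ≈ -55.54102, π⊥ = 8-15·β' ≈ 11.54102 ∉ [0.8, 1.2) ⇒ out
candidate 3: (m,n)=(1,6) → π∥ = 1+6·β ≈ 26.41641, π⊥ = 1+6·β' ≈ -0.41641 ∉ [0.8, 1.2) ⇒ out
candidate 4: (m,n)=(0,-10) → π∥ = 0-10·β ≈ -42.36068, π⊥ = 0-10·β' ≈ 2.36068 ∉ [0.8, 1.2) ⇒ out
candidate 5: (m,n)=(-22,5) → π∥ = -22+5·β ≈ -0.81966, π⊥ = -22+5·β' ≈ -23.18034 ∉ [0.8, 1.2) ⇒ out
candidate 6: (m,n)=(5,-2) → π∥ = 5-2·β ≈ -3.47214, π⊥ = 5-2·β' ≈ 5.47214 ∉ [0.8, 1.2) ⇒ out
candidate 7: (m,n)=(2,1) → π∥ = 2+1·β ≈ 6.23607, π⊥ = 2+1·β' ≈ 1.76393 ∉ [0.8, 1.2) ⇒ out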